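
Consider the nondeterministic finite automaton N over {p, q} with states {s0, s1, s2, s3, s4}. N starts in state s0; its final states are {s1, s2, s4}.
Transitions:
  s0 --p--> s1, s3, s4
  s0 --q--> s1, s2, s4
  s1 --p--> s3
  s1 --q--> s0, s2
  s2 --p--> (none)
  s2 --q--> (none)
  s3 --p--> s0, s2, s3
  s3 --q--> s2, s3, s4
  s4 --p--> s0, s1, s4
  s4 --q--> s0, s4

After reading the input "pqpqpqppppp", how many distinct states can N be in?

Start: {s0}
read p: {s1, s3, s4}
read q: {s0, s2, s3, s4}
read p: {s0, s1, s2, s3, s4}
read q: {s0, s1, s2, s3, s4}
read p: {s0, s1, s2, s3, s4}
read q: {s0, s1, s2, s3, s4}
read p: {s0, s1, s2, s3, s4}
read p: {s0, s1, s2, s3, s4}
read p: {s0, s1, s2, s3, s4}
read p: {s0, s1, s2, s3, s4}
read p: {s0, s1, s2, s3, s4}
Final reachable set {s0, s1, s2, s3, s4} has 5 states.

5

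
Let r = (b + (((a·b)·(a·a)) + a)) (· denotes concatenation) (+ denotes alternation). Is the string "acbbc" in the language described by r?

no

Neither b nor (((a·b)·(a·a))+a) matches acbbc.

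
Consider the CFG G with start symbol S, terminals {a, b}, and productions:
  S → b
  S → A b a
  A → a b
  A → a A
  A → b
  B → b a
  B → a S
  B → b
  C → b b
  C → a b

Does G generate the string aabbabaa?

no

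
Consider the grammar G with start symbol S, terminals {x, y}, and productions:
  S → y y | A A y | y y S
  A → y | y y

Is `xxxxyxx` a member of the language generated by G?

no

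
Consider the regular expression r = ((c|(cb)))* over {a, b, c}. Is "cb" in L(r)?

yes

Split into 1 piece cb; each matches (c|(cb)).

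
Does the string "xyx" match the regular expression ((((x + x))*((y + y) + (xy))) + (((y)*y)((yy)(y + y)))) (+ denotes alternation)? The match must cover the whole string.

no

Neither (((x+x))*((y+y)+(xy))) nor (((y)*y)((yy)(y+y))) matches xyx.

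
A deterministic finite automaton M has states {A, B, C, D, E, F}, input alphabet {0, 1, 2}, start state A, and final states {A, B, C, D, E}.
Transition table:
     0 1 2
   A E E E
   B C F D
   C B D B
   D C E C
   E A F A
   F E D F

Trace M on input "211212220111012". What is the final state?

F

A --2--> E
E --1--> F
F --1--> D
D --2--> C
C --1--> D
D --2--> C
C --2--> B
B --2--> D
D --0--> C
C --1--> D
D --1--> E
E --1--> F
F --0--> E
E --1--> F
F --2--> F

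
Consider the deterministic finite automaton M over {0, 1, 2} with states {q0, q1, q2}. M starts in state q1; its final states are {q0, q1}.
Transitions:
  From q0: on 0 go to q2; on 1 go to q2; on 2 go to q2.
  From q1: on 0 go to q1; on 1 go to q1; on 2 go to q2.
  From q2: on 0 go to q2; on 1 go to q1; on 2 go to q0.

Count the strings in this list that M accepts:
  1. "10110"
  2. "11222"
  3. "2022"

"10110": accepted
"11222": rejected
"2022": rejected

1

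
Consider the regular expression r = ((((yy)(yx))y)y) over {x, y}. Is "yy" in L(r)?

no

No split of yy into u·v has (((yy)(yx))y) matching u and y matching v.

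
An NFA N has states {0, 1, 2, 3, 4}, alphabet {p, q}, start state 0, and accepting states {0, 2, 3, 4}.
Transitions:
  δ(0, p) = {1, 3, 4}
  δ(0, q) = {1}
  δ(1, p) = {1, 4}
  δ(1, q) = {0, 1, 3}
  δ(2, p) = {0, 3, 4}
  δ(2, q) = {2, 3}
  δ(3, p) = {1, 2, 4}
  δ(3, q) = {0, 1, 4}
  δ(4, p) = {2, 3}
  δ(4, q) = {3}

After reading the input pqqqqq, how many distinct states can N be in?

Start: {0}
read p: {1, 3, 4}
read q: {0, 1, 3, 4}
read q: {0, 1, 3, 4}
read q: {0, 1, 3, 4}
read q: {0, 1, 3, 4}
read q: {0, 1, 3, 4}
Final reachable set {0, 1, 3, 4} has 4 states.

4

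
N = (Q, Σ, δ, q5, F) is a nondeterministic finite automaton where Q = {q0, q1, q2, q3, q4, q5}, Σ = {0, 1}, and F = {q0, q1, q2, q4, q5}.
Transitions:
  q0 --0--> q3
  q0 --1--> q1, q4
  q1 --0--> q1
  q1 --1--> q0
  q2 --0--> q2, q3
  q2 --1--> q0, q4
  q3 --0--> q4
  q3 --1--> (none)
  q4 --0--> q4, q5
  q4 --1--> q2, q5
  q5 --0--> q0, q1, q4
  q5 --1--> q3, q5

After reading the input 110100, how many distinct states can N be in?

Start: {q5}
read 1: {q3, q5}
read 1: {q3, q5}
read 0: {q0, q1, q4}
read 1: {q0, q1, q2, q4, q5}
read 0: {q0, q1, q2, q3, q4, q5}
read 0: {q0, q1, q2, q3, q4, q5}
Final reachable set {q0, q1, q2, q3, q4, q5} has 6 states.

6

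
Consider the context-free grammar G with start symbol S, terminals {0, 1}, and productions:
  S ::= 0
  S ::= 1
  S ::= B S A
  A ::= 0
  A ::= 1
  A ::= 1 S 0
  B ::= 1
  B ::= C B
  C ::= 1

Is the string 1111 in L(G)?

yes

S ⇒ BSA ⇒ CBSA ⇒ 1BSA ⇒ 11SA ⇒ 111A ⇒ 1111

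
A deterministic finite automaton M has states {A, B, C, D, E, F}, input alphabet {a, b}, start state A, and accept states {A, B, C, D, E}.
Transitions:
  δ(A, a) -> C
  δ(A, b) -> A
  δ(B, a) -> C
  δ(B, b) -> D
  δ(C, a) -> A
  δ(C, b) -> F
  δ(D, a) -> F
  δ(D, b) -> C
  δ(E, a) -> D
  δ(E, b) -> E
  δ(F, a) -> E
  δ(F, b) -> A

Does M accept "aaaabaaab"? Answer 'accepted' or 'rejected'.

A --a--> C
C --a--> A
A --a--> C
C --a--> A
A --b--> A
A --a--> C
C --a--> A
A --a--> C
C --b--> F
End in state F, which is not an accepting state.

rejected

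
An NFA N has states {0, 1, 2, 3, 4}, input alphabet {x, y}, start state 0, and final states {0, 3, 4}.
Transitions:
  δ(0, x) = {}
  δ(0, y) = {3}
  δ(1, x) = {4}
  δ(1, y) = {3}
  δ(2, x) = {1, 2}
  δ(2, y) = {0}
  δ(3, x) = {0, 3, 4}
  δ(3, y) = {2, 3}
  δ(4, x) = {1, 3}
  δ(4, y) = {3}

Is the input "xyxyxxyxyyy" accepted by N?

rejected

Start: {0}
read x: {}
The reachable set is empty and stays empty for the remaining 10 symbols.
Reachable ∩ accepting = {} — empty.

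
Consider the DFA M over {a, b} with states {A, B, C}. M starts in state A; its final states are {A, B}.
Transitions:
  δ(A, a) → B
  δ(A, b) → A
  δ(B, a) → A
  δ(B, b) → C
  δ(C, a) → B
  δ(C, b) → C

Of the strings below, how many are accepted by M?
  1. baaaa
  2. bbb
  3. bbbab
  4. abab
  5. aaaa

3

baaaa: accepted
bbb: accepted
bbbab: rejected
abab: rejected
aaaa: accepted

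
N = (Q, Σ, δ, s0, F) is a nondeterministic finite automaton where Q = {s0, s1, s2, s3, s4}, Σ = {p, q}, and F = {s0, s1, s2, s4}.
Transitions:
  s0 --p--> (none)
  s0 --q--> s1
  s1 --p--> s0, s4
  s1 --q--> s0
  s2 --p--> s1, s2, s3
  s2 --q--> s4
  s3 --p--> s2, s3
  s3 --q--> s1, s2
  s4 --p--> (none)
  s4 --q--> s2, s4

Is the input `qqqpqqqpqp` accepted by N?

accepted

Start: {s0}
read q: {s1}
read q: {s0}
read q: {s1}
read p: {s0, s4}
read q: {s1, s2, s4}
read q: {s0, s2, s4}
read q: {s1, s2, s4}
read p: {s0, s1, s2, s3, s4}
read q: {s0, s1, s2, s4}
read p: {s0, s1, s2, s3, s4}
Reachable ∩ accepting = {s0, s1, s2, s4} — nonempty.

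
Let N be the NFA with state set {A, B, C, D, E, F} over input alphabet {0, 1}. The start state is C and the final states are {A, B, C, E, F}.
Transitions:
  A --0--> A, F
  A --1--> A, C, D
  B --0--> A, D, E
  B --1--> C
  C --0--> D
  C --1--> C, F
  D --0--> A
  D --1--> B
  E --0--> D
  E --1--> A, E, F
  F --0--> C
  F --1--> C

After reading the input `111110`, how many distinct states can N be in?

Start: {C}
read 1: {C, F}
read 1: {C, F}
read 1: {C, F}
read 1: {C, F}
read 1: {C, F}
read 0: {C, D}
Final reachable set {C, D} has 2 states.

2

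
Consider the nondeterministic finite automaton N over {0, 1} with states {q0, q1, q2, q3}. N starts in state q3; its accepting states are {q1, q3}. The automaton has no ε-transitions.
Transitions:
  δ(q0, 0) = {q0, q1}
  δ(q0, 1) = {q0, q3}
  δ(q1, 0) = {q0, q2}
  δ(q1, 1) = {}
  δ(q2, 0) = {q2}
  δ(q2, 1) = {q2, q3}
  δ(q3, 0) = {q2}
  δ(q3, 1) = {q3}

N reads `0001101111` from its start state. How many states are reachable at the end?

Start: {q3}
read 0: {q2}
read 0: {q2}
read 0: {q2}
read 1: {q2, q3}
read 1: {q2, q3}
read 0: {q2}
read 1: {q2, q3}
read 1: {q2, q3}
read 1: {q2, q3}
read 1: {q2, q3}
Final reachable set {q2, q3} has 2 states.

2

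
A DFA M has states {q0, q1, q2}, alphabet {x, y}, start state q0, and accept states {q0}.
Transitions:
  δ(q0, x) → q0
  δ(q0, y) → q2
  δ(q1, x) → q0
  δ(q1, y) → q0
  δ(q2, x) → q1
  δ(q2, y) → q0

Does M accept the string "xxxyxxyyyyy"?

q0 --x--> q0
q0 --x--> q0
q0 --x--> q0
q0 --y--> q2
q2 --x--> q1
q1 --x--> q0
q0 --y--> q2
q2 --y--> q0
q0 --y--> q2
q2 --y--> q0
q0 --y--> q2
End in state q2, which is not an accepting state.

rejected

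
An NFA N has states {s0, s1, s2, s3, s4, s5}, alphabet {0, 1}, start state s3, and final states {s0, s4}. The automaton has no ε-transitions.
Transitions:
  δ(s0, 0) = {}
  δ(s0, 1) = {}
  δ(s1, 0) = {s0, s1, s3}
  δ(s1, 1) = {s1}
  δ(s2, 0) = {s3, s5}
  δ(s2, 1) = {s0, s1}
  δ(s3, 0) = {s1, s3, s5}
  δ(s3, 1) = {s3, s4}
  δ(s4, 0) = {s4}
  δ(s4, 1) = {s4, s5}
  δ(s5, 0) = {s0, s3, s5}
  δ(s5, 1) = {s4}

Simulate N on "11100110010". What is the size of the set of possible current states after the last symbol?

Start: {s3}
read 1: {s3, s4}
read 1: {s3, s4, s5}
read 1: {s3, s4, s5}
read 0: {s0, s1, s3, s4, s5}
read 0: {s0, s1, s3, s4, s5}
read 1: {s1, s3, s4, s5}
read 1: {s1, s3, s4, s5}
read 0: {s0, s1, s3, s4, s5}
read 0: {s0, s1, s3, s4, s5}
read 1: {s1, s3, s4, s5}
read 0: {s0, s1, s3, s4, s5}
Final reachable set {s0, s1, s3, s4, s5} has 5 states.

5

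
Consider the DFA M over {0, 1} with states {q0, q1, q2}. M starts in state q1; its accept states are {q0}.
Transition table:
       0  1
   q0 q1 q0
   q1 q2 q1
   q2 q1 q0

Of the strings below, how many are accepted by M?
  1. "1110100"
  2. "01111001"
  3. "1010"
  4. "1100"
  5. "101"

"1110100": rejected
"01111001": accepted
"1010": rejected
"1100": rejected
"101": accepted

2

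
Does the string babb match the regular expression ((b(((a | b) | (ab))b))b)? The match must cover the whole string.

yes

Split as bab·b: (b(((a|b)|(ab))b)) matches bab and b matches b.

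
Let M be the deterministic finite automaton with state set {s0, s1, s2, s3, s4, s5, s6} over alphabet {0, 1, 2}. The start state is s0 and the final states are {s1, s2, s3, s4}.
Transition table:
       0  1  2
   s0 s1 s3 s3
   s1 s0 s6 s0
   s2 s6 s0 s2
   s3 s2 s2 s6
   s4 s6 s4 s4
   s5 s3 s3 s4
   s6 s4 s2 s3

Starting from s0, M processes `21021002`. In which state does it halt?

s4

s0 --2--> s3
s3 --1--> s2
s2 --0--> s6
s6 --2--> s3
s3 --1--> s2
s2 --0--> s6
s6 --0--> s4
s4 --2--> s4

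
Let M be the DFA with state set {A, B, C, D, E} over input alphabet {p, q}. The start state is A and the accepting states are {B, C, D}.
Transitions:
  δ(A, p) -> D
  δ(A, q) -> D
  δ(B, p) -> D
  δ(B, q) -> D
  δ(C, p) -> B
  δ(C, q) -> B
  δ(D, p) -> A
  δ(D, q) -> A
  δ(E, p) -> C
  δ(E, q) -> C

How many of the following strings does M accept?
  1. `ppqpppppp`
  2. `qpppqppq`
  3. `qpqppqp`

`ppqpppppp`: accepted
`qpppqppq`: rejected
`qpqppqp`: accepted

2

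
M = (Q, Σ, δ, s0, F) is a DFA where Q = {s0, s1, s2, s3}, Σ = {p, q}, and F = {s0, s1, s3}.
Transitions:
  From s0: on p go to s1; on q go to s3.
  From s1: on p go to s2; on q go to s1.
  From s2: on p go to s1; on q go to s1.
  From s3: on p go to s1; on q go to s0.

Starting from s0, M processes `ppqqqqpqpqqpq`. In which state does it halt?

s0 --p--> s1
s1 --p--> s2
s2 --q--> s1
s1 --q--> s1
s1 --q--> s1
s1 --q--> s1
s1 --p--> s2
s2 --q--> s1
s1 --p--> s2
s2 --q--> s1
s1 --q--> s1
s1 --p--> s2
s2 --q--> s1

s1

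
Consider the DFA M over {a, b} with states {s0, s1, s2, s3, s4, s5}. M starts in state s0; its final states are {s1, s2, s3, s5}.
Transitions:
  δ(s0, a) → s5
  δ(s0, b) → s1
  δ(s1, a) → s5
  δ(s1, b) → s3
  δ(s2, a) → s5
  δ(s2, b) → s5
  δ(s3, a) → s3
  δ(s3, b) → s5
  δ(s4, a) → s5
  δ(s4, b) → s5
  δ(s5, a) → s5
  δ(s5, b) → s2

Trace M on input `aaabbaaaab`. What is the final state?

s0 --a--> s5
s5 --a--> s5
s5 --a--> s5
s5 --b--> s2
s2 --b--> s5
s5 --a--> s5
s5 --a--> s5
s5 --a--> s5
s5 --a--> s5
s5 --b--> s2

s2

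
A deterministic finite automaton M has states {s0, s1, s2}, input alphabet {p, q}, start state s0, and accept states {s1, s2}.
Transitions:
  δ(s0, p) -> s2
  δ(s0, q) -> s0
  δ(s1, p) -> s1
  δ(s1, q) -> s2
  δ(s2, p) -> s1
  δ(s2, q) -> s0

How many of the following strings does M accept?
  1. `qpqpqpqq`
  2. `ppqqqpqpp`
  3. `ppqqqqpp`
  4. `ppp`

`qpqpqpqq`: rejected
`ppqqqpqpp`: accepted
`ppqqqqpp`: accepted
`ppp`: accepted

3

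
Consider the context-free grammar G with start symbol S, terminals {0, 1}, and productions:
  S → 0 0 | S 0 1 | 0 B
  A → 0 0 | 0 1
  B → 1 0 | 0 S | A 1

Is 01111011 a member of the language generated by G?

no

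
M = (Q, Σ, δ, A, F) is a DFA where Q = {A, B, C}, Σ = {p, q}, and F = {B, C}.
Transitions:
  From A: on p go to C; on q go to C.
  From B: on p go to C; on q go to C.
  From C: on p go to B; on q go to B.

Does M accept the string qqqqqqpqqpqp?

accepted

A --q--> C
C --q--> B
B --q--> C
C --q--> B
B --q--> C
C --q--> B
B --p--> C
C --q--> B
B --q--> C
C --p--> B
B --q--> C
C --p--> B
End in state B, which is an accepting state.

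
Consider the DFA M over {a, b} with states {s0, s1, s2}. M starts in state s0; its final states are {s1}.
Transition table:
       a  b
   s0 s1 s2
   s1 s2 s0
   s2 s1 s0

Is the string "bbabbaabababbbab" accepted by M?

s0 --b--> s2
s2 --b--> s0
s0 --a--> s1
s1 --b--> s0
s0 --b--> s2
s2 --a--> s1
s1 --a--> s2
s2 --b--> s0
s0 --a--> s1
s1 --b--> s0
s0 --a--> s1
s1 --b--> s0
s0 --b--> s2
s2 --b--> s0
s0 --a--> s1
s1 --b--> s0
End in state s0, which is not an accepting state.

rejected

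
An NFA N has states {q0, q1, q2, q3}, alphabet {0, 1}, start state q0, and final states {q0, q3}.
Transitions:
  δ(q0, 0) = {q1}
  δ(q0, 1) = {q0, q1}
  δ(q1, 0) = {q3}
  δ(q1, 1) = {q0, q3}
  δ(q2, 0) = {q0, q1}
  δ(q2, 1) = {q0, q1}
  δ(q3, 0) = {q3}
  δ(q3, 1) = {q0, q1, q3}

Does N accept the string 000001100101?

accepted

Start: {q0}
read 0: {q1}
read 0: {q3}
read 0: {q3}
read 0: {q3}
read 0: {q3}
read 1: {q0, q1, q3}
read 1: {q0, q1, q3}
read 0: {q1, q3}
read 0: {q3}
read 1: {q0, q1, q3}
read 0: {q1, q3}
read 1: {q0, q1, q3}
Reachable ∩ accepting = {q0, q3} — nonempty.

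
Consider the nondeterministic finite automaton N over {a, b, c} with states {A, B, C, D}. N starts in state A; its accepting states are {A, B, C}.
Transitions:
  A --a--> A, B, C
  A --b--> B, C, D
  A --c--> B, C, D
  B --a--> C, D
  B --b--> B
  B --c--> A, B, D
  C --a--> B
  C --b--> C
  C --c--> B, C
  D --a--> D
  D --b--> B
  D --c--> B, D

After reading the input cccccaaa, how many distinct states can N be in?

4

Start: {A}
read c: {B, C, D}
read c: {A, B, C, D}
read c: {A, B, C, D}
read c: {A, B, C, D}
read c: {A, B, C, D}
read a: {A, B, C, D}
read a: {A, B, C, D}
read a: {A, B, C, D}
Final reachable set {A, B, C, D} has 4 states.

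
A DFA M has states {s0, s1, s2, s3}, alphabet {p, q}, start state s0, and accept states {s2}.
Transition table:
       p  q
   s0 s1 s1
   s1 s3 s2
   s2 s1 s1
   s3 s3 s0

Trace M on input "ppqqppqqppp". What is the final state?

s3

s0 --p--> s1
s1 --p--> s3
s3 --q--> s0
s0 --q--> s1
s1 --p--> s3
s3 --p--> s3
s3 --q--> s0
s0 --q--> s1
s1 --p--> s3
s3 --p--> s3
s3 --p--> s3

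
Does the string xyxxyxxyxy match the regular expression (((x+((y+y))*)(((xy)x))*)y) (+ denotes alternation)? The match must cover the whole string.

Split as xyxxyxxyx·y: ((x+((y+y))*)(((xy)x))*) matches xyxxyxxyx and y matches y.

yes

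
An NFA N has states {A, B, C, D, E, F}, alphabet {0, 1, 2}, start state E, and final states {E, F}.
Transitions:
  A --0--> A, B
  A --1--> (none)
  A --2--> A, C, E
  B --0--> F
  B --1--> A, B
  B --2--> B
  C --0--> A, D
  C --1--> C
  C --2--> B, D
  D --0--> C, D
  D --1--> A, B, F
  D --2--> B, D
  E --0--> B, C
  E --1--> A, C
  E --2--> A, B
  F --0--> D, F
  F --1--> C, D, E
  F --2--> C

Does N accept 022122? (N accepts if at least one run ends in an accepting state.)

Start: {E}
read 0: {B, C}
read 2: {B, D}
read 2: {B, D}
read 1: {A, B, F}
read 2: {A, B, C, E}
read 2: {A, B, C, D, E}
Reachable ∩ accepting = {E} — nonempty.

accepted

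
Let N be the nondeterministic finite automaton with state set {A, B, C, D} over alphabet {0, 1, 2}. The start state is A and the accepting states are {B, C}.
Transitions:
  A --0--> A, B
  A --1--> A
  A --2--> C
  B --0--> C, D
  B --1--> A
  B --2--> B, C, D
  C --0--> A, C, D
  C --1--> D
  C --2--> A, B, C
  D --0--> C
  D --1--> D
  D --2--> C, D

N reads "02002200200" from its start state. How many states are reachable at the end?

4

Start: {A}
read 0: {A, B}
read 2: {B, C, D}
read 0: {A, C, D}
read 0: {A, B, C, D}
read 2: {A, B, C, D}
read 2: {A, B, C, D}
read 0: {A, B, C, D}
read 0: {A, B, C, D}
read 2: {A, B, C, D}
read 0: {A, B, C, D}
read 0: {A, B, C, D}
Final reachable set {A, B, C, D} has 4 states.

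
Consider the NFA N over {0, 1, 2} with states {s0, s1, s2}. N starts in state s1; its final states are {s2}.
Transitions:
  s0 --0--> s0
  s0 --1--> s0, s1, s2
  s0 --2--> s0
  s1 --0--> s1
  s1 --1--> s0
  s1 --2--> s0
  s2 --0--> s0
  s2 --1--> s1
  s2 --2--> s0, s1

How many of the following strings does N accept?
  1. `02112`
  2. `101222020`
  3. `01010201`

`02112`: rejected
`101222020`: rejected
`01010201`: accepted

1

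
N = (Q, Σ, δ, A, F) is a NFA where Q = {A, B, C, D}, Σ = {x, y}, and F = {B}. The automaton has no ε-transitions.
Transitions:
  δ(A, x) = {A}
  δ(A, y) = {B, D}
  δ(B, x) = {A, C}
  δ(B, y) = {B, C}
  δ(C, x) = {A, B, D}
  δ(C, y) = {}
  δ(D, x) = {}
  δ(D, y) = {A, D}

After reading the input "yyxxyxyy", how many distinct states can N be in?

Start: {A}
read y: {B, D}
read y: {A, B, C, D}
read x: {A, B, C, D}
read x: {A, B, C, D}
read y: {A, B, C, D}
read x: {A, B, C, D}
read y: {A, B, C, D}
read y: {A, B, C, D}
Final reachable set {A, B, C, D} has 4 states.

4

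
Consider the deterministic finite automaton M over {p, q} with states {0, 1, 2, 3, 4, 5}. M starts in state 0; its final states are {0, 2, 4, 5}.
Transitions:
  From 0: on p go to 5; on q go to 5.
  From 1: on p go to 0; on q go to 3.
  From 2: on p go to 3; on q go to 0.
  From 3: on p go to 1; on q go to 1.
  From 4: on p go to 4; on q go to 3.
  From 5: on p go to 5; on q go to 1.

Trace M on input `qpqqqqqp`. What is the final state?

0 --q--> 5
5 --p--> 5
5 --q--> 1
1 --q--> 3
3 --q--> 1
1 --q--> 3
3 --q--> 1
1 --p--> 0

0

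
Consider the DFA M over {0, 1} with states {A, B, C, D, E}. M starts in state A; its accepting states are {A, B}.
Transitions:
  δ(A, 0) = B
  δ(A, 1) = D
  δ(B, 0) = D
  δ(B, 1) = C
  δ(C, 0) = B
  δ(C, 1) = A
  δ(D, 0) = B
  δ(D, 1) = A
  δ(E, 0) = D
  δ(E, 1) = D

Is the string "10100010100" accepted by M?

A --1--> D
D --0--> B
B --1--> C
C --0--> B
B --0--> D
D --0--> B
B --1--> C
C --0--> B
B --1--> C
C --0--> B
B --0--> D
End in state D, which is not an accepting state.

rejected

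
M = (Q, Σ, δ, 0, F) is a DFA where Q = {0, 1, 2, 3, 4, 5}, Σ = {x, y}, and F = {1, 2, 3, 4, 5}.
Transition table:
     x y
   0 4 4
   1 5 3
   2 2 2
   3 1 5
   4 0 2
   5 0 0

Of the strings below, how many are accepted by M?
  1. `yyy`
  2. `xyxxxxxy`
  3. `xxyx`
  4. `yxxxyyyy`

`yyy`: accepted
`xyxxxxxy`: accepted
`xxyx`: rejected
`yxxxyyyy`: accepted

3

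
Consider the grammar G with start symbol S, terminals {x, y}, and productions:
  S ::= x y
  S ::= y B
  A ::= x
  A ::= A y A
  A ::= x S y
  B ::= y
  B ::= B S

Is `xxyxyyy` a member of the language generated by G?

no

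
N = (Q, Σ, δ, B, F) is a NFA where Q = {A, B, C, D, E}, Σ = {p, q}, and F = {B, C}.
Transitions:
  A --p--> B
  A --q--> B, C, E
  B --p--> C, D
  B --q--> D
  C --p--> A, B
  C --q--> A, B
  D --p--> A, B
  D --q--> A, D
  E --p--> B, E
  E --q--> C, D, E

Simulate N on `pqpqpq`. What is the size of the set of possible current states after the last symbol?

5

Start: {B}
read p: {C, D}
read q: {A, B, D}
read p: {A, B, C, D}
read q: {A, B, C, D, E}
read p: {A, B, C, D, E}
read q: {A, B, C, D, E}
Final reachable set {A, B, C, D, E} has 5 states.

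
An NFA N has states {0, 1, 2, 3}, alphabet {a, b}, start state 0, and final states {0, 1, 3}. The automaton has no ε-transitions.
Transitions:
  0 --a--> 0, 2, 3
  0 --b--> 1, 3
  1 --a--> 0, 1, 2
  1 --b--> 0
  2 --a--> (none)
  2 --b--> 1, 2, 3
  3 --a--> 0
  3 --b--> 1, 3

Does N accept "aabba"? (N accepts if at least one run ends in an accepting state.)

Start: {0}
read a: {0, 2, 3}
read a: {0, 2, 3}
read b: {1, 2, 3}
read b: {0, 1, 2, 3}
read a: {0, 1, 2, 3}
Reachable ∩ accepting = {0, 1, 3} — nonempty.

accepted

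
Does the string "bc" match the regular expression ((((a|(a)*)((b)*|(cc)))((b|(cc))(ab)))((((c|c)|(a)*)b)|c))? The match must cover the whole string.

No split of bc into u·v has (((a|(a)*)((b)*|(cc)))((b|(cc))(ab))) matching u and ((((c|c)|(a)*)b)|c) matching v.

no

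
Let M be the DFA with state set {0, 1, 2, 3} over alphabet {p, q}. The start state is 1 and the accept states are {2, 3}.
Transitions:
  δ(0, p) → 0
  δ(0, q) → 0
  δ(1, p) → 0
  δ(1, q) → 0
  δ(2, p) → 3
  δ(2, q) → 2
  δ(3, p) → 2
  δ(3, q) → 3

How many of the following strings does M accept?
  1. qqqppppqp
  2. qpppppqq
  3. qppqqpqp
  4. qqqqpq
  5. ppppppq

0

qqqppppqp: rejected
qpppppqq: rejected
qppqqpqp: rejected
qqqqpq: rejected
ppppppq: rejected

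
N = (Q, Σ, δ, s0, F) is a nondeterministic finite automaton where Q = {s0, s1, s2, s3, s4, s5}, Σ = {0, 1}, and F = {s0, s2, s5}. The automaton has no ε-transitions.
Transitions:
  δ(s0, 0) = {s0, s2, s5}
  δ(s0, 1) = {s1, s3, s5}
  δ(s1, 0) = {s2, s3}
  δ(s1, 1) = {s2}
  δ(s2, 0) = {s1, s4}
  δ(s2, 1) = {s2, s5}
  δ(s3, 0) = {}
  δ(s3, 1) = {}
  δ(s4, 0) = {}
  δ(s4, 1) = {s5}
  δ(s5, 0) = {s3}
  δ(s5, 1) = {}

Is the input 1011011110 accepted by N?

rejected

Start: {s0}
read 1: {s1, s3, s5}
read 0: {s2, s3}
read 1: {s2, s5}
read 1: {s2, s5}
read 0: {s1, s3, s4}
read 1: {s2, s5}
read 1: {s2, s5}
read 1: {s2, s5}
read 1: {s2, s5}
read 0: {s1, s3, s4}
Reachable ∩ accepting = {} — empty.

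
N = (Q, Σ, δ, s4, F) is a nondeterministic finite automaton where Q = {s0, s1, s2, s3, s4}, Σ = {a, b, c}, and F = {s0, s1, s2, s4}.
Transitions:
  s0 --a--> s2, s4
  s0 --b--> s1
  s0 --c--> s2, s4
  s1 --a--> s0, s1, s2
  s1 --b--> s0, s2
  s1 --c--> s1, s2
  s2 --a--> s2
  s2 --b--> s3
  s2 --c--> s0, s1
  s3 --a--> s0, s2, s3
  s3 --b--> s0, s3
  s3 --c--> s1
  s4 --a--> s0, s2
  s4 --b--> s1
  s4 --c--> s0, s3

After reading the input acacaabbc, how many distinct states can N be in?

4

Start: {s4}
read a: {s0, s2}
read c: {s0, s1, s2, s4}
read a: {s0, s1, s2, s4}
read c: {s0, s1, s2, s3, s4}
read a: {s0, s1, s2, s3, s4}
read a: {s0, s1, s2, s3, s4}
read b: {s0, s1, s2, s3}
read b: {s0, s1, s2, s3}
read c: {s0, s1, s2, s4}
Final reachable set {s0, s1, s2, s4} has 4 states.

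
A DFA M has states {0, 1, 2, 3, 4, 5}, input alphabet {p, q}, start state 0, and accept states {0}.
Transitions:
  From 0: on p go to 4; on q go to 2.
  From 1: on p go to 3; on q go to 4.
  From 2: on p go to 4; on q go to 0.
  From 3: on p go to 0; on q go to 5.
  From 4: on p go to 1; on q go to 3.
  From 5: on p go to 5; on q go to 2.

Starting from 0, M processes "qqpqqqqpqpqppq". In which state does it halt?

0 --q--> 2
2 --q--> 0
0 --p--> 4
4 --q--> 3
3 --q--> 5
5 --q--> 2
2 --q--> 0
0 --p--> 4
4 --q--> 3
3 --p--> 0
0 --q--> 2
2 --p--> 4
4 --p--> 1
1 --q--> 4

4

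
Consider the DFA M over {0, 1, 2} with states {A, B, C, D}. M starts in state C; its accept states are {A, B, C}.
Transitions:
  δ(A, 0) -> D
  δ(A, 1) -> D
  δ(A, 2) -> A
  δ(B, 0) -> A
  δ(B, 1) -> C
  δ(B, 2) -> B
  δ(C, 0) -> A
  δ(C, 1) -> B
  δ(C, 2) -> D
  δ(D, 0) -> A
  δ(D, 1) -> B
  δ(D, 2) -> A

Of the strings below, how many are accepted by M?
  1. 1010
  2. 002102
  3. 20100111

1010: accepted
002102: accepted
20100111: accepted

3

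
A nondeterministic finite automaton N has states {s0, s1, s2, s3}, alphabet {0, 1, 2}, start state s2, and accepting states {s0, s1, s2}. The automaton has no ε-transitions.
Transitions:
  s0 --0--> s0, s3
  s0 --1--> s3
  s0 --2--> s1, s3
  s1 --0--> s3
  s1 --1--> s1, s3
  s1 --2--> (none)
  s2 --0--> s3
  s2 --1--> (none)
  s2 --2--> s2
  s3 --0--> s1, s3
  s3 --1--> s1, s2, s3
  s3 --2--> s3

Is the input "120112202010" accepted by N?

Start: {s2}
read 1: {}
The reachable set is empty and stays empty for the remaining 11 symbols.
Reachable ∩ accepting = {} — empty.

rejected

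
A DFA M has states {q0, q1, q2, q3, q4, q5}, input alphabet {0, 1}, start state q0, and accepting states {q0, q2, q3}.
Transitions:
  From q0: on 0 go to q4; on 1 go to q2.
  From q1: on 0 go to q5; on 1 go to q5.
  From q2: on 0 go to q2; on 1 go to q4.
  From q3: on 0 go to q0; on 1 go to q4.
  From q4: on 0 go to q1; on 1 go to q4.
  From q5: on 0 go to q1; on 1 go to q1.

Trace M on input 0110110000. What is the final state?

q1

q0 --0--> q4
q4 --1--> q4
q4 --1--> q4
q4 --0--> q1
q1 --1--> q5
q5 --1--> q1
q1 --0--> q5
q5 --0--> q1
q1 --0--> q5
q5 --0--> q1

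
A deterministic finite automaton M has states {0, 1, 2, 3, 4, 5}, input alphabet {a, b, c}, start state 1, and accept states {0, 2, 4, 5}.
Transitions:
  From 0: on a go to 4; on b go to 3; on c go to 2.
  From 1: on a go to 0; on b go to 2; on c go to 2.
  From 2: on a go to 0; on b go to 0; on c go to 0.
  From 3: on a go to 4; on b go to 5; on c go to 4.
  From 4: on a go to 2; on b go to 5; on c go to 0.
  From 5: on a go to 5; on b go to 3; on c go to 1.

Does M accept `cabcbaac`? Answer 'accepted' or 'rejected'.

1 --c--> 2
2 --a--> 0
0 --b--> 3
3 --c--> 4
4 --b--> 5
5 --a--> 5
5 --a--> 5
5 --c--> 1
End in state 1, which is not an accepting state.

rejected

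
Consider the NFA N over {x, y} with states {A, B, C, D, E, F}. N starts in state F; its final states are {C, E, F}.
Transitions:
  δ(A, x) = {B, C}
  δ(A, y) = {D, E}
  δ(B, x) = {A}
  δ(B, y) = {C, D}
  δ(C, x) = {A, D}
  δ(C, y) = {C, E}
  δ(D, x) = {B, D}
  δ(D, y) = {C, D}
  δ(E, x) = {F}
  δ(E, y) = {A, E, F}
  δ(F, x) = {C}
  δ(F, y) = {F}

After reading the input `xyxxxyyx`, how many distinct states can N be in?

5

Start: {F}
read x: {C}
read y: {C, E}
read x: {A, D, F}
read x: {B, C, D}
read x: {A, B, D}
read y: {C, D, E}
read y: {A, C, D, E, F}
read x: {A, B, C, D, F}
Final reachable set {A, B, C, D, F} has 5 states.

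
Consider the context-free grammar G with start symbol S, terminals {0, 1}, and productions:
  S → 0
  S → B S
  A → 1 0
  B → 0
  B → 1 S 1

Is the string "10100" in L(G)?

yes

S ⇒ BS ⇒ 1S1S ⇒ 101S ⇒ 101BS ⇒ 1010S ⇒ 10100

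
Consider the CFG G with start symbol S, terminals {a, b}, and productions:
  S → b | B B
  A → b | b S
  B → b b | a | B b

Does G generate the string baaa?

no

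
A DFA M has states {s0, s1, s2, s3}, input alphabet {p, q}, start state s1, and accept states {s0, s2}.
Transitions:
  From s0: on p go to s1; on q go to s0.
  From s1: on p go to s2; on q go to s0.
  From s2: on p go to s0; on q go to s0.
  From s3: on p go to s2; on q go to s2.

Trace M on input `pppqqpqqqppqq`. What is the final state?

s1 --p--> s2
s2 --p--> s0
s0 --p--> s1
s1 --q--> s0
s0 --q--> s0
s0 --p--> s1
s1 --q--> s0
s0 --q--> s0
s0 --q--> s0
s0 --p--> s1
s1 --p--> s2
s2 --q--> s0
s0 --q--> s0

s0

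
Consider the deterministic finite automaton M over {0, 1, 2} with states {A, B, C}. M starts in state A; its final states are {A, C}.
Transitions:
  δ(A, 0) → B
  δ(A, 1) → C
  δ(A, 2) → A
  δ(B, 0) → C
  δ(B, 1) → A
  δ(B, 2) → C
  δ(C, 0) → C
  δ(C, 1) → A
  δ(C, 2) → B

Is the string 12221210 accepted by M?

A --1--> C
C --2--> B
B --2--> C
C --2--> B
B --1--> A
A --2--> A
A --1--> C
C --0--> C
End in state C, which is an accepting state.

accepted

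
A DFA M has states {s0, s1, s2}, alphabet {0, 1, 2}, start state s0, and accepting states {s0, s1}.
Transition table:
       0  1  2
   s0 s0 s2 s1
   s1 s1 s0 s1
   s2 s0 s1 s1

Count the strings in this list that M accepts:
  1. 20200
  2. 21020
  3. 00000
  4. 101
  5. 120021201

20200: accepted
21020: accepted
00000: accepted
101: rejected
120021201: accepted

4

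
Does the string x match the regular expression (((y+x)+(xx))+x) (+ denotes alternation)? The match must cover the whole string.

The left alternative ((y+x)+(xx)) matches x.

yes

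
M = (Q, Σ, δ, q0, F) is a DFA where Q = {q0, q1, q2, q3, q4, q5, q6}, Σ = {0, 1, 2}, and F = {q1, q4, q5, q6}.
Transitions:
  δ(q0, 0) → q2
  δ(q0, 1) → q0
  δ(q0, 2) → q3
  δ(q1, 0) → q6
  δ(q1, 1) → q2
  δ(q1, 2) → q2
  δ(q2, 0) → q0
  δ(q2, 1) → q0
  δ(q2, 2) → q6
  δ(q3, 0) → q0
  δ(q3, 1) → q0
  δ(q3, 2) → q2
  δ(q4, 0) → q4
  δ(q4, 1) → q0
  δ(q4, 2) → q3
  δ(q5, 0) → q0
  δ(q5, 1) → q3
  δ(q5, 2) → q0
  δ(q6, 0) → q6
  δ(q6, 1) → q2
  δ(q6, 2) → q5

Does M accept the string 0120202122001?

q0 --0--> q2
q2 --1--> q0
q0 --2--> q3
q3 --0--> q0
q0 --2--> q3
q3 --0--> q0
q0 --2--> q3
q3 --1--> q0
q0 --2--> q3
q3 --2--> q2
q2 --0--> q0
q0 --0--> q2
q2 --1--> q0
End in state q0, which is not an accepting state.

rejected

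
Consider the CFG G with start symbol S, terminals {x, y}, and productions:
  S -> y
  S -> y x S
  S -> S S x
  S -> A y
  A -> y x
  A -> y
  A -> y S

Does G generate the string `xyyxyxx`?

no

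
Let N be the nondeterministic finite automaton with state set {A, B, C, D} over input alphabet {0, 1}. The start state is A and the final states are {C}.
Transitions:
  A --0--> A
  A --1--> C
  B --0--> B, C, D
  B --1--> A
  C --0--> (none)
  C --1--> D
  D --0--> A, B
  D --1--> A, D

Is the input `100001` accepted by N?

rejected

Start: {A}
read 1: {C}
read 0: {}
The reachable set is empty and stays empty for the remaining 4 symbols.
Reachable ∩ accepting = {} — empty.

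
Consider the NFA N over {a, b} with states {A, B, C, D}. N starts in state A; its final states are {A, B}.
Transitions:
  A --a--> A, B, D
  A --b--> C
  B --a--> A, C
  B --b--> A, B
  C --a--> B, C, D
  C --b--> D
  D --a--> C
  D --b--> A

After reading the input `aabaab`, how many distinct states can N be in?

Start: {A}
read a: {A, B, D}
read a: {A, B, C, D}
read b: {A, B, C, D}
read a: {A, B, C, D}
read a: {A, B, C, D}
read b: {A, B, C, D}
Final reachable set {A, B, C, D} has 4 states.

4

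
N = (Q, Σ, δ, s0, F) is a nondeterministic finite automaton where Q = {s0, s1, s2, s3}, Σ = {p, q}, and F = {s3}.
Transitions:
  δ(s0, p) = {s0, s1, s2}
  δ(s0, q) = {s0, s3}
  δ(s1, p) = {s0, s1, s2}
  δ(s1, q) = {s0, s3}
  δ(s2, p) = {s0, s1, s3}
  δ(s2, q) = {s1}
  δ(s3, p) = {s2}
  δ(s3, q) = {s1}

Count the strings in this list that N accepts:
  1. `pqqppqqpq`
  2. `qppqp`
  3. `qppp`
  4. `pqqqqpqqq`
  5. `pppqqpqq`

`pqqppqqpq`: accepted
`qppqp`: rejected
`qppp`: accepted
`pqqqqpqqq`: accepted
`pppqqpqq`: accepted

4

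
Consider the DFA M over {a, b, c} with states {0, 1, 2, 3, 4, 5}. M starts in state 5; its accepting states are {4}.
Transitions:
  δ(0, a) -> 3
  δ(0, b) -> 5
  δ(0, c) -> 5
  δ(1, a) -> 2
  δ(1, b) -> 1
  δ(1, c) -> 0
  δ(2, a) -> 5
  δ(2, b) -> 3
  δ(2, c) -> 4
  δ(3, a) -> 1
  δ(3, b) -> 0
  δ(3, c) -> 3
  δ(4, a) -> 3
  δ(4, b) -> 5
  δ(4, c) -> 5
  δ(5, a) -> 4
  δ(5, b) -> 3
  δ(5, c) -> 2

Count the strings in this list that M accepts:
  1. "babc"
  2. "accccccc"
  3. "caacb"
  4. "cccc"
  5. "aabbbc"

"babc": rejected
"accccccc": rejected
"caacb": rejected
"cccc": rejected
"aabbbc": rejected

0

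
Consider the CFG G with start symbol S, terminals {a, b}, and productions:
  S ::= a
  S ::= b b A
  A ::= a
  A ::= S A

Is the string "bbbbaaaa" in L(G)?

S ⇒ bbA ⇒ bbSA ⇒ bbbbAA ⇒ bbbbSAA ⇒ bbbbaAA ⇒ bbbbaaA ⇒ bbbbaaSA ⇒ bbbbaaaA ⇒ bbbbaaaa

yes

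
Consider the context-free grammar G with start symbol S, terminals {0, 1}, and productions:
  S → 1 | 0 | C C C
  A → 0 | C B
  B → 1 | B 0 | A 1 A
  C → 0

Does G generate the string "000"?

S ⇒ CCC ⇒ 0CC ⇒ 00C ⇒ 000

yes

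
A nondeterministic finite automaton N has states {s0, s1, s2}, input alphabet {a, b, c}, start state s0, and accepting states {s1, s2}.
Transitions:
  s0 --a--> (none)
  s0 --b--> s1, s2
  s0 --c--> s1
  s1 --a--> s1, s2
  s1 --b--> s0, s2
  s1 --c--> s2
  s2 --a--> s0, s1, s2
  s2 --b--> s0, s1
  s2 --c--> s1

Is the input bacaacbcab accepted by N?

Start: {s0}
read b: {s1, s2}
read a: {s0, s1, s2}
read c: {s1, s2}
read a: {s0, s1, s2}
read a: {s0, s1, s2}
read c: {s1, s2}
read b: {s0, s1, s2}
read c: {s1, s2}
read a: {s0, s1, s2}
read b: {s0, s1, s2}
Reachable ∩ accepting = {s1, s2} — nonempty.

accepted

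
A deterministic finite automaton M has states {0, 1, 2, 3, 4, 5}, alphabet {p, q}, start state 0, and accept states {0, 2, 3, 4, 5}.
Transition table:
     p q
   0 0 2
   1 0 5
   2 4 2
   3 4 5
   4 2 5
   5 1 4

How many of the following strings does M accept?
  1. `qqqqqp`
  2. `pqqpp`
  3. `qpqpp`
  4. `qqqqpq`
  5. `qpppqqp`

`qqqqqp`: accepted
`pqqpp`: accepted
`qpqpp`: accepted
`qqqqpq`: accepted
`qpppqqp`: accepted

5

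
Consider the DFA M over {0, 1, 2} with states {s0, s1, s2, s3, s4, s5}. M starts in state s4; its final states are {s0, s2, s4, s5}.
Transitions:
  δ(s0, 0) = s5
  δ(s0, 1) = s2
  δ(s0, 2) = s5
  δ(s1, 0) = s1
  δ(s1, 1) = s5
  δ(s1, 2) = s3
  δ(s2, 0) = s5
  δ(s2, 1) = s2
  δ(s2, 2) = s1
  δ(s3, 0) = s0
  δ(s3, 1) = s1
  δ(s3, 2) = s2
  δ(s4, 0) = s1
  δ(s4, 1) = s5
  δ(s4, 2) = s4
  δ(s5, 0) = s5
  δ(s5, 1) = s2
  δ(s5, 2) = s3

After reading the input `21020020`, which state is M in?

s4 --2--> s4
s4 --1--> s5
s5 --0--> s5
s5 --2--> s3
s3 --0--> s0
s0 --0--> s5
s5 --2--> s3
s3 --0--> s0

s0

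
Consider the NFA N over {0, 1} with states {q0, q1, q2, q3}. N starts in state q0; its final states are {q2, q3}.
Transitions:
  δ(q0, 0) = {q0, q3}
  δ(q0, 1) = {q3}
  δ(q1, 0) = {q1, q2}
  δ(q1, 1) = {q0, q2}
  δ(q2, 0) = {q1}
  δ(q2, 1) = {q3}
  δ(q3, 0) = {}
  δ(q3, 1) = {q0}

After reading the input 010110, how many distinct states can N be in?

2

Start: {q0}
read 0: {q0, q3}
read 1: {q0, q3}
read 0: {q0, q3}
read 1: {q0, q3}
read 1: {q0, q3}
read 0: {q0, q3}
Final reachable set {q0, q3} has 2 states.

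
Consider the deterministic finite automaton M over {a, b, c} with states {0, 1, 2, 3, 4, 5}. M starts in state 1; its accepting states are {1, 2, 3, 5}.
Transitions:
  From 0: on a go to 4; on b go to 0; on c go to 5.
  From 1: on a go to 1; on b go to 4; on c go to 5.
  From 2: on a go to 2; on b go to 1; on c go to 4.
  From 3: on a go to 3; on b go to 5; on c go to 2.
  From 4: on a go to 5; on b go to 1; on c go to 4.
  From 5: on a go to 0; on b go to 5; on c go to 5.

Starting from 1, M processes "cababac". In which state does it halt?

1 --c--> 5
5 --a--> 0
0 --b--> 0
0 --a--> 4
4 --b--> 1
1 --a--> 1
1 --c--> 5

5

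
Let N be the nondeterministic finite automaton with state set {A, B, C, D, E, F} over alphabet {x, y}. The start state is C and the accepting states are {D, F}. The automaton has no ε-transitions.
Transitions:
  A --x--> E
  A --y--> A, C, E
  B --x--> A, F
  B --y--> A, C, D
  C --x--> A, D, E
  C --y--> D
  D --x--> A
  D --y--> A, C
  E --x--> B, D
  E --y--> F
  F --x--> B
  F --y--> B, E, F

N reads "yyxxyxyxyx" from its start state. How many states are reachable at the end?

Start: {C}
read y: {D}
read y: {A, C}
read x: {A, D, E}
read x: {A, B, D, E}
read y: {A, C, D, E, F}
read x: {A, B, D, E}
read y: {A, C, D, E, F}
read x: {A, B, D, E}
read y: {A, C, D, E, F}
read x: {A, B, D, E}
Final reachable set {A, B, D, E} has 4 states.

4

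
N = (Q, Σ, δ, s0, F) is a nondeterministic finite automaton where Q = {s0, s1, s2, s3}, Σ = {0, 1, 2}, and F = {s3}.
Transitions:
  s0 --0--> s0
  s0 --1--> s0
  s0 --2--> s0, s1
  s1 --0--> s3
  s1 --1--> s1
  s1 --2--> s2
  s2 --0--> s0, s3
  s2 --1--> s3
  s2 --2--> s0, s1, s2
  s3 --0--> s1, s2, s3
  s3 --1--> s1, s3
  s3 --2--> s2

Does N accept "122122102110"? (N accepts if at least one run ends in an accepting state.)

accepted

Start: {s0}
read 1: {s0}
read 2: {s0, s1}
read 2: {s0, s1, s2}
read 1: {s0, s1, s3}
read 2: {s0, s1, s2}
read 2: {s0, s1, s2}
read 1: {s0, s1, s3}
read 0: {s0, s1, s2, s3}
read 2: {s0, s1, s2}
read 1: {s0, s1, s3}
read 1: {s0, s1, s3}
read 0: {s0, s1, s2, s3}
Reachable ∩ accepting = {s3} — nonempty.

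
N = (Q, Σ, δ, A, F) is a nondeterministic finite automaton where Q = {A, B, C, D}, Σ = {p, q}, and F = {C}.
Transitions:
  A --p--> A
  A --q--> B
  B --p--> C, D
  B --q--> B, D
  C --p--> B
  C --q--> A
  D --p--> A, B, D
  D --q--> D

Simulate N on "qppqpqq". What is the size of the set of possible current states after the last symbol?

Start: {A}
read q: {B}
read p: {C, D}
read p: {A, B, D}
read q: {B, D}
read p: {A, B, C, D}
read q: {A, B, D}
read q: {B, D}
Final reachable set {B, D} has 2 states.

2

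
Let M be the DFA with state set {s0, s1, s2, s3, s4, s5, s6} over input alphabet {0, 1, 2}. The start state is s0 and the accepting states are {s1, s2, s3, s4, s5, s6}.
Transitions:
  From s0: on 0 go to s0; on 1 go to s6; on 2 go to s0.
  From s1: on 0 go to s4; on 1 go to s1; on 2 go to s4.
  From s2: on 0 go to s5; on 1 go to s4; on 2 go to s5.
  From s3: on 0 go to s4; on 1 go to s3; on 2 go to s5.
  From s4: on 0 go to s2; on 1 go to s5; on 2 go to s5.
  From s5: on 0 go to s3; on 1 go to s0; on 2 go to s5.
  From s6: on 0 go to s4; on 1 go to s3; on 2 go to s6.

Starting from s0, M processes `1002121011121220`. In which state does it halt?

s0 --1--> s6
s6 --0--> s4
s4 --0--> s2
s2 --2--> s5
s5 --1--> s0
s0 --2--> s0
s0 --1--> s6
s6 --0--> s4
s4 --1--> s5
s5 --1--> s0
s0 --1--> s6
s6 --2--> s6
s6 --1--> s3
s3 --2--> s5
s5 --2--> s5
s5 --0--> s3

s3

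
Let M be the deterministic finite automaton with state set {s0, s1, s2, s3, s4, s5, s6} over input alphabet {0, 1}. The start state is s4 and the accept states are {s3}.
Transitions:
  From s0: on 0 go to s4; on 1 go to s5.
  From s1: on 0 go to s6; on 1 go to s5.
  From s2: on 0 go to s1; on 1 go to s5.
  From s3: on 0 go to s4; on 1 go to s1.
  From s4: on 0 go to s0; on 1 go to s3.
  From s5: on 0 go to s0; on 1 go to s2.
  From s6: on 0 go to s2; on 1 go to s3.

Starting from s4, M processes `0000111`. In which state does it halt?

s5

s4 --0--> s0
s0 --0--> s4
s4 --0--> s0
s0 --0--> s4
s4 --1--> s3
s3 --1--> s1
s1 --1--> s5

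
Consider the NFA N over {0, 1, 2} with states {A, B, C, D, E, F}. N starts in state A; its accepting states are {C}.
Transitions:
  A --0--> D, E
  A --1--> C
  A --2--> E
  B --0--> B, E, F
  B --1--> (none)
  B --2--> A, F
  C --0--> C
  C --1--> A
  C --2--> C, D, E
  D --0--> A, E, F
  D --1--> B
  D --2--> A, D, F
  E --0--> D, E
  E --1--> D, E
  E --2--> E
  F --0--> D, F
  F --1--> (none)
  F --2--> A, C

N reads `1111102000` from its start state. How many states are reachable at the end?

Start: {A}
read 1: {C}
read 1: {A}
read 1: {C}
read 1: {A}
read 1: {C}
read 0: {C}
read 2: {C, D, E}
read 0: {A, C, D, E, F}
read 0: {A, C, D, E, F}
read 0: {A, C, D, E, F}
Final reachable set {A, C, D, E, F} has 5 states.

5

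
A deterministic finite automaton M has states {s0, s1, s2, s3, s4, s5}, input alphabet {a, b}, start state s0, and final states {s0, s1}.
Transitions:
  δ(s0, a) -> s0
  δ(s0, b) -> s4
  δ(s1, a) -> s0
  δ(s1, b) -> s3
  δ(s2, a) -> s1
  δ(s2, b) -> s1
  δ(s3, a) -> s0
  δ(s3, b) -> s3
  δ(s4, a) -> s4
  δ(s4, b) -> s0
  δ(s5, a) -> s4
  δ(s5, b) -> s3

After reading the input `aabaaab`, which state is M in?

s0 --a--> s0
s0 --a--> s0
s0 --b--> s4
s4 --a--> s4
s4 --a--> s4
s4 --a--> s4
s4 --b--> s0

s0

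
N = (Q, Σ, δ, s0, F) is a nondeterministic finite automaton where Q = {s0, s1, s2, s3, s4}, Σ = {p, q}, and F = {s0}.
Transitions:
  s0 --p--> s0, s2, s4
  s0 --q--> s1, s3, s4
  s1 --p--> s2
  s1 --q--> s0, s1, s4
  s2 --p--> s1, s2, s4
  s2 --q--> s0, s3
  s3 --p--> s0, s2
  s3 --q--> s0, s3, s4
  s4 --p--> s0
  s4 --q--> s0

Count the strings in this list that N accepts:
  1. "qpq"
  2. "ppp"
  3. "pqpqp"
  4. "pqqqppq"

4

"qpq": accepted
"ppp": accepted
"pqpqp": accepted
"pqqqppq": accepted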